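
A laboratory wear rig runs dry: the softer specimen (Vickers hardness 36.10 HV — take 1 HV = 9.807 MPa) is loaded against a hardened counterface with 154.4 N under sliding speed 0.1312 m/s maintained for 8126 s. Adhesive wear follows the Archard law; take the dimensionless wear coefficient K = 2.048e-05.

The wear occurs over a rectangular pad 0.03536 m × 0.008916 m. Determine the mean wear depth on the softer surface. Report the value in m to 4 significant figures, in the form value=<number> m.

Each operation holds exact precision. Intermediate values are shown rounded. Rounded just once to four significant digits.
Convert: The distance L = v·t = 0.1312 m/s × 8126 s = 1066 m.
Convert: Hardness H = 36.10 HV × 9.807 MPa/HV = 354.0 MPa = 3.540e+08 Pa.
Convert: Contact area A = 0.03536 m × 0.008916 m = 3.153e-04 m².
Restated in SI base units: W = 154.4 N, H = 3.540e+08 Pa, K = 2.048e-05.
Volume removed: V = K·W·L/H = 2.048e-05 · 154.4 · 1066 / 3.540e+08 = 9.522e-09 m³.
Mean depth h = V/A = 9.522e-09 / 3.153e-04 = 3.020e-05 m.

value=3.020e-05 m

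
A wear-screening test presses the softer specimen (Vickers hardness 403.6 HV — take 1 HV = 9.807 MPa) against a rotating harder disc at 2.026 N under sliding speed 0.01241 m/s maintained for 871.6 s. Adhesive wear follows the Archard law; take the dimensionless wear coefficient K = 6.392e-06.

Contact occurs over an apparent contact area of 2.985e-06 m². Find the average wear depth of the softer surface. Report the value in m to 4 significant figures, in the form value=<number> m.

value=1.186e-08 m

The algebra carries exact precision. Displayed values are rounded, and rounded just once: four significant figures.
Path length L = v·t = 0.01241 m/s × 871.6 s = 10.82 m.
Hardness H = 403.6 HV × 9.807 MPa/HV = 3958 MPa = 3.958e+09 Pa.
Restated in SI base units: W = 2.026 N, H = 3.958e+09 Pa, K = 6.392e-06.
The Archard volume V = K·W·L/H = 6.392e-06 · 2.026 · 10.82 / 3.958e+09 = 3.539e-14 m³.
Depth h = V/A = 3.539e-14 / 2.985e-06 = 1.186e-08 m.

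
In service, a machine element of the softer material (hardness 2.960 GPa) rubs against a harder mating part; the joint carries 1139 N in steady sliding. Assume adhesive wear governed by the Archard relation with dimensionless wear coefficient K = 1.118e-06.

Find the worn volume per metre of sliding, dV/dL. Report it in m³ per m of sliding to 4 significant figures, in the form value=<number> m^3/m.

value=4.302e-13 m^3/m

The intermediates are printed rounded, and the algebra holds full precision; one final rounding: four significant figures.
Hardness H = 2.960 GPa = 2.960e+09 Pa.
Restated in SI base units: W = 1139 N, H = 2.960e+09 Pa, K = 1.118e-06.
Sliding wear rate dV/dL = K·W/H, so: 1.118e-06 · 1139 / 2.960e+09 = 4.302e-13 m³/m.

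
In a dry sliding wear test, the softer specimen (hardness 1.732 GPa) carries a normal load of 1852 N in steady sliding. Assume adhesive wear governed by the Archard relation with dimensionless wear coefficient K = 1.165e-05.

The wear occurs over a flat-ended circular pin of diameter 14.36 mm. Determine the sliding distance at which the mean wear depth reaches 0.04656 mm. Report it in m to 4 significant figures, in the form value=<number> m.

value=605.3 m

Shown intermediates are rounded, and the computation holds full precision, and a single final rounding, at 4 significant digits.
Convert: Hardness H = 1.732 GPa = 1.732e+09 Pa.
Convert: Pin diameter d = 14.36 mm = 0.01436 m. Contact area A = π·d²/4 = π·(0.01436 m)²/4 = 1.620e-04 m².
Convert: Depth limit h_lim = 0.04656 mm = 4.656e-05 m.
Expressed in SI base units: W = 1852 N, H = 1.732e+09 Pa, K = 1.165e-05.
Limit volume V_lim = h_lim·A = 4.656e-05 · 1.620e-04 = 7.541e-09 m³.
So the life L = V_lim·H/(K·W) = 7.541e-09 · 1.732e+09 / (1.165e-05 · 1852) = 605.3 m.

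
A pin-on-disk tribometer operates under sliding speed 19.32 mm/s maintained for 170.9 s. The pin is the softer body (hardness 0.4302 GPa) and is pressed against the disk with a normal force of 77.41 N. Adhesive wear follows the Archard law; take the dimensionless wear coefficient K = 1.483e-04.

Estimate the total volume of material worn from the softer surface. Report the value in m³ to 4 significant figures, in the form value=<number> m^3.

Intermediate values are displayed rounded — the computation runs at full float precision — one last rounding: four significant digits.
Convert: Sliding speed v = 19.32 mm/s = 0.01932 m/s. Distance covered L = v·t = 0.01932 m/s × 170.9 s = 3.302 m.
Convert: Hardness H = 0.4302 GPa = 4.302e+08 Pa.
Restated in SI base units: W = 77.41 N, H = 4.302e+08 Pa, K = 1.483e-04.
Volume removed: V = K·W·L/H = 1.483e-04 · 77.41 · 3.302 / 4.302e+08 = 8.811e-11 m³.

value=8.811e-11 m^3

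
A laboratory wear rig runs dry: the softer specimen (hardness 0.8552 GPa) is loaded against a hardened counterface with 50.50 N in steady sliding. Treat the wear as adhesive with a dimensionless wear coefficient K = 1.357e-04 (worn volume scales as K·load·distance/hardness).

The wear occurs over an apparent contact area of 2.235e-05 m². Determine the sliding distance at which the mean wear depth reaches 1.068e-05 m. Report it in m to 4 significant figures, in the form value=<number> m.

Quoted intermediates are rounded, and all arithmetic carries full float precision; one last rounding, at 4 significant digits.
Convert: Hardness H = 0.8552 GPa = 8.552e+08 Pa.
In SI base units, W = 50.50 N, H = 8.552e+08 Pa, K = 1.357e-04.
Limit volume V_lim = h_lim·A = 1.068e-05 · 2.235e-05 = 2.387e-10 m³.
Life L = V_lim·H/(K·W) = 2.387e-10 · 8.552e+08 / (1.357e-04 · 50.50) = 29.79 m.

value=29.79 m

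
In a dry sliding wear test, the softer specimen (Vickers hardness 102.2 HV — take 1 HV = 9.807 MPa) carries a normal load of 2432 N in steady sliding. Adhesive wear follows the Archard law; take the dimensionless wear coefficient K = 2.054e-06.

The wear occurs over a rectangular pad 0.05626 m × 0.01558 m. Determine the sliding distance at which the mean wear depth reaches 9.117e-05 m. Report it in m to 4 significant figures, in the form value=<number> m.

value=1.603e+04 m

Intermediate values are printed rounded, and every step holds full float precision, and a single final rounding to 4 significant figures.
Hardness H = 102.2 HV × 9.807 MPa/HV = 1002 MPa = 1.002e+09 Pa.
Contact area A = 0.05626 m × 0.01558 m = 8.765e-04 m².
Expressed in SI base units: W = 2432 N, H = 1.002e+09 Pa, K = 2.054e-06.
At the depth limit, V_lim = h_lim·A = 9.117e-05 · 8.765e-04 = 7.991e-08 m³.
Thus life L = V_lim·H/(K·W) = 7.991e-08 · 1.002e+09 / (2.054e-06 · 2432) = 1.603e+04 m.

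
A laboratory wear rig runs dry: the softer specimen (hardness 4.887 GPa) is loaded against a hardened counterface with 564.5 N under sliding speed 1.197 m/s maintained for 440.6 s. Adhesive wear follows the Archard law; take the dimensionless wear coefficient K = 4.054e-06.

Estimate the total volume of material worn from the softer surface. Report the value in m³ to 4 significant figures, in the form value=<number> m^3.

Each operation runs at exact precision. Quoted intermediates are rounded. Rounded once at the end, at four significant digits.
Convert: The distance L = v·t = 1.197 m/s × 440.6 s = 527.4 m.
Convert: Hardness H = 4.887 GPa = 4.887e+09 Pa.
Restated in SI base units: W = 564.5 N, H = 4.887e+09 Pa, K = 4.054e-06.
Archard relation: V = K·W·L/H = 4.054e-06 · 564.5 · 527.4 / 4.887e+09 = 2.470e-10 m³.

value=2.470e-10 m^3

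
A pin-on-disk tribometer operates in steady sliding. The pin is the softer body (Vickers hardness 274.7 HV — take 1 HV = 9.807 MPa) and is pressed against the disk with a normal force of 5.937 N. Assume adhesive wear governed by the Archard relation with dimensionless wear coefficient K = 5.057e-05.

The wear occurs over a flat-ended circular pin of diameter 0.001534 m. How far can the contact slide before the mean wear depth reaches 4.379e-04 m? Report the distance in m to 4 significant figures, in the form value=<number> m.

Shown intermediates are rounded; all arithmetic keeps full precision — a single final rounding, at four significant figures.
Convert: Hardness H = 274.7 HV × 9.807 MPa/HV = 2694 MPa = 2.694e+09 Pa.
Convert: Contact area A = π·d²/4 = π·(0.001534 m)²/4 = 1.848e-06 m².
Restated in SI base units: W = 5.937 N, H = 2.694e+09 Pa, K = 5.057e-05.
Wearable volume V_lim = h_lim·A = 4.379e-04 · 1.848e-06 = 8.093e-10 m³.
Life L = V_lim·H/(K·W) = 8.093e-10 · 2.694e+09 / (5.057e-05 · 5.937) = 7262 m.

value=7262 m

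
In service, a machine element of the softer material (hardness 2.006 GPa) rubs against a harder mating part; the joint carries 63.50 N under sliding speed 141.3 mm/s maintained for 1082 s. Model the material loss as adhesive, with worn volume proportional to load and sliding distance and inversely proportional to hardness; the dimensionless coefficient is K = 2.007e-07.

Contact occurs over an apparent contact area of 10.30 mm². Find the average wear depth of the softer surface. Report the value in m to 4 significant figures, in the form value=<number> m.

All working math carries full float precision; shown intermediates are rounded — a single final rounding to four significant figures.
Convert: Sliding speed v = 141.3 mm/s = 0.1413 m/s. Total distance L = v·t = 0.1413 m/s × 1082 s = 152.9 m.
Convert: Hardness H = 2.006 GPa = 2.006e+09 Pa.
Convert: Contact area A = 10.30 mm² = 1.030e-05 m².
In SI base units, W = 63.50 N, H = 2.006e+09 Pa, K = 2.007e-07.
Archard volume V = K·W·L/H = 2.007e-07 · 63.50 · 152.9 / 2.006e+09 = 9.713e-13 m³.
Depth h = V/A = 9.713e-13 / 1.030e-05 = 9.430e-08 m.

value=9.430e-08 m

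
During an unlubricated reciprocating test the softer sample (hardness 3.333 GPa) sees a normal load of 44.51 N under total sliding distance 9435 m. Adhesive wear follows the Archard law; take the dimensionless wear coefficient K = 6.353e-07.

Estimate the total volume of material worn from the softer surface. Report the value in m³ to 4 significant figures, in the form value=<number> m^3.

The intermediates appear rounded; the algebra carries full precision — rounded once at the end to four significant digits.
Convert: Hardness H = 3.333 GPa = 3.333e+09 Pa.
Working in SI base units: W = 44.51 N, H = 3.333e+09 Pa, K = 6.353e-07.
Volume removed: V = K·W·L/H = 6.353e-07 · 44.51 · 9435 / 3.333e+09 = 8.005e-11 m³.

value=8.005e-11 m^3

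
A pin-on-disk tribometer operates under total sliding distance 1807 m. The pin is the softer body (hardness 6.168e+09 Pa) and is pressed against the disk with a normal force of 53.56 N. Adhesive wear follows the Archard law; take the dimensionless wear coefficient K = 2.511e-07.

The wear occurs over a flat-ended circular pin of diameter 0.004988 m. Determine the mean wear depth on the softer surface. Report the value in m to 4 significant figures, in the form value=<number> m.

All arithmetic keeps full float precision, and intermediates are printed rounded — rounded just once: four significant digits.
Contact area A = π·d²/4 = π·(0.004988 m)²/4 = 1.954e-05 m².
Collected in SI base units: W = 53.56 N, H = 6.168e+09 Pa, K = 2.511e-07.
By Archard's law, V = K·W·L/H = 2.511e-07 · 53.56 · 1807 / 6.168e+09 = 3.940e-12 m³.
Average depth h = V/A = 3.940e-12 / 1.954e-05 = 2.016e-07 m.

value=2.016e-07 m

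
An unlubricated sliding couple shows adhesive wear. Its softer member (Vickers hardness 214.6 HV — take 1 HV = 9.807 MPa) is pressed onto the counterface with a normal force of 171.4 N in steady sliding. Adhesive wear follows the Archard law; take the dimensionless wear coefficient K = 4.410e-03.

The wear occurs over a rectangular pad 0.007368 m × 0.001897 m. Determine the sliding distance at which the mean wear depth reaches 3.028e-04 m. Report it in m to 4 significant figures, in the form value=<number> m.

Displayed values are rounded — the algebra runs at full float precision; a lone final rounding to four significant figures.
Convert: Hardness H = 214.6 HV × 9.807 MPa/HV = 2105 MPa = 2.105e+09 Pa.
Convert: Contact area A = 0.007368 m × 0.001897 m = 1.398e-05 m².
In SI base units, W = 171.4 N, H = 2.105e+09 Pa, K = 4.410e-03.
Wearable volume V_lim = h_lim·A = 3.028e-04 · 1.398e-05 = 4.232e-09 m³.
Thus life L = V_lim·H/(K·W) = 4.232e-09 · 2.105e+09 / (4.410e-03 · 171.4) = 11.78 m.

value=11.78 m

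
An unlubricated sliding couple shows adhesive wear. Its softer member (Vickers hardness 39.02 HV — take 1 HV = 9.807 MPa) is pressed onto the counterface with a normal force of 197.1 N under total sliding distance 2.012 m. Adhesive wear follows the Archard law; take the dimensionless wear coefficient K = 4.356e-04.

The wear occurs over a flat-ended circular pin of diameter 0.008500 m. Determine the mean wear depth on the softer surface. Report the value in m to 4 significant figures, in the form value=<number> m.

All working math holds exact precision — intermediates appear rounded; a single final rounding: four significant digits.
Convert: Hardness H = 39.02 HV × 9.807 MPa/HV = 382.7 MPa = 3.827e+08 Pa.
Convert: Contact area A = π·d²/4 = π·(0.008500 m)²/4 = 5.675e-05 m².
Collected in SI base units: W = 197.1 N, H = 3.827e+08 Pa, K = 4.356e-04.
Archard volume V = K·W·L/H = 4.356e-04 · 197.1 · 2.012 / 3.827e+08 = 4.514e-10 m³.
Wear depth h = V/A = 4.514e-10 / 5.675e-05 = 7.955e-06 m.

value=7.955e-06 m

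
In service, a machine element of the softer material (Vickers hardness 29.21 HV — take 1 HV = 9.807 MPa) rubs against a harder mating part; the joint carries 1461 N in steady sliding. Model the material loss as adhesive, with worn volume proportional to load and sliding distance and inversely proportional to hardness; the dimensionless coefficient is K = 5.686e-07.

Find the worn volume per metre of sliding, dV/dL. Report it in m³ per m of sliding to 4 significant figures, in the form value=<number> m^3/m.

value=2.900e-12 m^3/m

Intermediate values are displayed rounded. Every step maintains full precision — rounded once at the end, at four significant figures.
Convert: Hardness H = 29.21 HV × 9.807 MPa/HV = 286.5 MPa = 2.865e+08 Pa.
Working in SI base units: W = 1461 N, H = 2.865e+08 Pa, K = 5.686e-07.
Volumetric rate dV/dL = K·W/H (no L dependence): 5.686e-07 · 1461 / 2.865e+08 = 2.900e-12 m³/m.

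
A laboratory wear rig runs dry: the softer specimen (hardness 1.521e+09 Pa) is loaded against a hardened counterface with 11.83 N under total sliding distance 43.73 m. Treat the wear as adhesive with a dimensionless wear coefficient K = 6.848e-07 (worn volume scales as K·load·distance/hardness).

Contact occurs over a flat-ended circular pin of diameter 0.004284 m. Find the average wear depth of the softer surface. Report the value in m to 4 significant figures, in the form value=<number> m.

value=1.616e-08 m

Intermediates appear rounded — the computation runs at full precision; rounded once at the end, at four significant figures.
Contact area A = π·d²/4 = π·(0.004284 m)²/4 = 1.441e-05 m².
In SI base units, W = 11.83 N, H = 1.521e+09 Pa, K = 6.848e-07.
By Archard's law, V = K·W·L/H = 6.848e-07 · 11.83 · 43.73 / 1.521e+09 = 2.329e-13 m³.
Mean depth h = V/A = 2.329e-13 / 1.441e-05 = 1.616e-08 m.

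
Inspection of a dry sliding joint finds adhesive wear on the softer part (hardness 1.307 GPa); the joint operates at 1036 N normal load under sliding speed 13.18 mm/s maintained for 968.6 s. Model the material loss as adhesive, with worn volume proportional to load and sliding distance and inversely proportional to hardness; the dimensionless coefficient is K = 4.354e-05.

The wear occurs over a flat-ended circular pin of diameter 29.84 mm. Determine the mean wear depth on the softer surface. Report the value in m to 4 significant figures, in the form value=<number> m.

All arithmetic runs at full precision; printed values are rounded, and a single final rounding to 4 significant figures.
Sliding speed v = 13.18 mm/s = 0.01318 m/s. Sliding distance L = v·t = 0.01318 m/s × 968.6 s = 12.77 m.
Hardness H = 1.307 GPa = 1.307e+09 Pa.
Pin diameter d = 29.84 mm = 0.02984 m. Contact area A = π·d²/4 = π·(0.02984 m)²/4 = 6.993e-04 m².
Collected in SI base units: W = 1036 N, H = 1.307e+09 Pa, K = 4.354e-05.
Archard relation: V = K·W·L/H = 4.354e-05 · 1036 · 12.77 / 1.307e+09 = 4.406e-10 m³.
Depth h = V/A = 4.406e-10 / 6.993e-04 = 6.300e-07 m.

value=6.300e-07 m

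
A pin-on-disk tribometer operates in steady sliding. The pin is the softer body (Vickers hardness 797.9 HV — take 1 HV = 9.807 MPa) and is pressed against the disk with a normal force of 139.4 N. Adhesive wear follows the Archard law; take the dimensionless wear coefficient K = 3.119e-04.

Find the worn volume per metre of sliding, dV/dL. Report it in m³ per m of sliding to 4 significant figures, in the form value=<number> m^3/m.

value=5.556e-12 m^3/m

Printed values are rounded. Each operation maintains exact precision. Rounded once at the end to 4 significant figures.
Hardness H = 797.9 HV × 9.807 MPa/HV = 7825 MPa = 7.825e+09 Pa.
Restated in SI base units: W = 139.4 N, H = 7.825e+09 Pa, K = 3.119e-04.
Rate of wear dV/dL = K·W/H (no L dependence): 3.119e-04 · 139.4 / 7.825e+09 = 5.556e-12 m³/m.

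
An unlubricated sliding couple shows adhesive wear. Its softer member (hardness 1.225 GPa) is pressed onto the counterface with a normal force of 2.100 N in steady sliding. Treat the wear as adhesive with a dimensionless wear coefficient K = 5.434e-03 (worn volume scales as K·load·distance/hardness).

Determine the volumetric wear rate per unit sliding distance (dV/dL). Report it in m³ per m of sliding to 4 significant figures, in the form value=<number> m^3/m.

The intermediates are shown rounded, and the algebra maintains full float precision, and rounded just once: four significant figures.
Convert: Hardness H = 1.225 GPa = 1.225e+09 Pa.
Restated in SI base units: W = 2.100 N, H = 1.225e+09 Pa, K = 5.434e-03.
The wear rate dV/dL = K·W/H: 5.434e-03 · 2.100 / 1.225e+09 = 9.315e-12 m³/m.

value=9.315e-12 m^3/m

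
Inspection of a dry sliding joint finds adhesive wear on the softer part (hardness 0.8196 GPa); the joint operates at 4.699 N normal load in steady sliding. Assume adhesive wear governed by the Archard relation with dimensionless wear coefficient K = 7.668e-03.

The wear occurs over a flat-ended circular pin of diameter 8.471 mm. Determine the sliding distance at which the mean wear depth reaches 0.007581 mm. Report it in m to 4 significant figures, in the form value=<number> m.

value=9.719 m

Intermediate values are shown rounded — all working math carries full precision; a single final rounding to four significant digits.
Hardness H = 0.8196 GPa = 8.196e+08 Pa.
Pin diameter d = 8.471 mm = 0.008471 m. Contact area A = π·d²/4 = π·(0.008471 m)²/4 = 5.636e-05 m².
Depth limit h_lim = 0.007581 mm = 7.581e-06 m.
Working in SI base units: W = 4.699 N, H = 8.196e+08 Pa, K = 7.668e-03.
Limit volume V_lim = h_lim·A = 7.581e-06 · 5.636e-05 = 4.273e-10 m³.
Sliding life L = V_lim·H/(K·W) = 4.273e-10 · 8.196e+08 / (7.668e-03 · 4.699) = 9.719 m.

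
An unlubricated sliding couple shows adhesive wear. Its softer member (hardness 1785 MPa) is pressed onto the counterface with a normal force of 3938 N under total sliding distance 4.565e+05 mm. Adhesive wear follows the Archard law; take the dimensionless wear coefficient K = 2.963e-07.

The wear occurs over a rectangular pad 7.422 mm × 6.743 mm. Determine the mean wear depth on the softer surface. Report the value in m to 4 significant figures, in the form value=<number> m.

value=5.963e-06 m

The computation carries full float precision, and the intermediates are displayed rounded. Rounded once at the end, at four significant digits.
Convert: Distance L = 4.565e+05 mm = 456.5 m.
Convert: Hardness H = 1785 MPa = 1.785e+09 Pa.
Convert: Pad sides 7.422 mm × 6.743 mm = 0.007422 m × 0.006743 m. Contact area A = 0.007422 m × 0.006743 m = 5.005e-05 m².
Expressed in SI base units: W = 3938 N, H = 1.785e+09 Pa, K = 2.963e-07.
Archard relation: V = K·W·L/H = 2.963e-07 · 3938 · 456.5 / 1.785e+09 = 2.984e-10 m³.
Depth h = V/A = 2.984e-10 / 5.005e-05 = 5.963e-06 m.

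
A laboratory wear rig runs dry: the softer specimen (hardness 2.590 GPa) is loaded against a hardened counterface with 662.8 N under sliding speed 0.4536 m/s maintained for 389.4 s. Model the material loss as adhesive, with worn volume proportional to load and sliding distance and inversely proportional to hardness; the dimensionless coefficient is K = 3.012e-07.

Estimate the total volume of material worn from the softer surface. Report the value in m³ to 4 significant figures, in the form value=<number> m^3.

value=1.361e-11 m^3

Displayed values are rounded, and every step runs at full precision — rounded just once: 4 significant digits.
Sliding distance L = v·t = 0.4536 m/s × 389.4 s = 176.6 m.
Hardness H = 2.590 GPa = 2.590e+09 Pa.
In SI base units, W = 662.8 N, H = 2.590e+09 Pa, K = 3.012e-07.
Volume removed: V = K·W·L/H = 3.012e-07 · 662.8 · 176.6 / 2.590e+09 = 1.361e-11 m³.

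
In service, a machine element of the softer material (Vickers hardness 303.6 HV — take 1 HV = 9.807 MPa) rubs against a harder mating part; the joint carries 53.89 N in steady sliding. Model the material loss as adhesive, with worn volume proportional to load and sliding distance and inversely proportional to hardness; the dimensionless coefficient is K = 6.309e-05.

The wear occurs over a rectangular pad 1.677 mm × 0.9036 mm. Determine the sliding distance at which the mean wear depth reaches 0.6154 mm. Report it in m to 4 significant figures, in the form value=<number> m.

value=816.7 m

All working math carries full precision, and intermediates are shown rounded. Rounded once at the end, at 4 significant figures.
Hardness H = 303.6 HV × 9.807 MPa/HV = 2977 MPa = 2.977e+09 Pa.
Pad sides 1.677 mm × 0.9036 mm = 1.677e-03 m × 9.036e-04 m. Contact area A = 1.677e-03 m × 9.036e-04 m = 1.515e-06 m².
Depth limit h_lim = 0.6154 mm = 6.154e-04 m.
Working in SI base units: W = 53.89 N, H = 2.977e+09 Pa, K = 6.309e-05.
Permissible volume V_lim = h_lim·A = 6.154e-04 · 1.515e-06 = 9.325e-10 m³.
Thus life L = V_lim·H/(K·W) = 9.325e-10 · 2.977e+09 / (6.309e-05 · 53.89) = 816.7 m.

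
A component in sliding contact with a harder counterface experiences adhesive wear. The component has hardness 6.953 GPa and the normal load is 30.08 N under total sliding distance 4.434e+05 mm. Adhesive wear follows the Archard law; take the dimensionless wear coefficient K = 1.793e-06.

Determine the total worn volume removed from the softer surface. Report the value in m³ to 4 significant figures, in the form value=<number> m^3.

value=3.439e-12 m^3

Every step maintains full float precision; intermediates are shown rounded — one last rounding, at 4 significant digits.
Convert: Path length L = 4.434e+05 mm = 443.4 m.
Convert: Hardness H = 6.953 GPa = 6.953e+09 Pa.
In SI base units: W = 30.08 N, H = 6.953e+09 Pa, K = 1.793e-06.
Worn volume V = K·W·L/H = 1.793e-06 · 30.08 · 443.4 / 6.953e+09 = 3.439e-12 m³.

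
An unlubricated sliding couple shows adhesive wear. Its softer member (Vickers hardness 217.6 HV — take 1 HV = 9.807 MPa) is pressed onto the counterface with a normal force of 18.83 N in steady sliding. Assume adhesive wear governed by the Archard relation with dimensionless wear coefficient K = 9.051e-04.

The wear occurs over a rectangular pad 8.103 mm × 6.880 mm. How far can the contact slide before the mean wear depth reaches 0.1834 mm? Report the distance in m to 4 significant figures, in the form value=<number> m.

All arithmetic runs at full float precision — printed values are rounded. Rounded just once to four significant figures.
Convert: Hardness H = 217.6 HV × 9.807 MPa/HV = 2134 MPa = 2.134e+09 Pa.
Convert: Pad sides 8.103 mm × 6.880 mm = 0.008103 m × 0.006880 m. Contact area A = 0.008103 m × 0.006880 m = 5.575e-05 m².
Convert: Depth limit h_lim = 0.1834 mm = 1.834e-04 m.
As SI base values: W = 18.83 N, H = 2.134e+09 Pa, K = 9.051e-04.
Volume at the limit: V_lim = h_lim·A = 1.834e-04 · 5.575e-05 = 1.022e-08 m³.
Life L = V_lim·H/(K·W) = 1.022e-08 · 2.134e+09 / (9.051e-04 · 18.83) = 1280 m.

value=1280 m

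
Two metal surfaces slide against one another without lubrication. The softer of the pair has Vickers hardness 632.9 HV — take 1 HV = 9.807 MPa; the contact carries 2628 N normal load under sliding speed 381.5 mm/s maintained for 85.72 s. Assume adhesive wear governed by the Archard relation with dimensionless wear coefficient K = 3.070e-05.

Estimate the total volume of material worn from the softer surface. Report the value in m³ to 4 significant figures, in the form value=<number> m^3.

Intermediates are printed rounded, and the algebra carries full float precision, and a lone final rounding: four significant digits.
Sliding speed v = 381.5 mm/s = 0.3815 m/s. Distance covered L = v·t = 0.3815 m/s × 85.72 s = 32.70 m.
Hardness H = 632.9 HV × 9.807 MPa/HV = 6207 MPa = 6.207e+09 Pa.
Restated in SI base units: W = 2628 N, H = 6.207e+09 Pa, K = 3.070e-05.
Archard volume V = K·W·L/H = 3.070e-05 · 2628 · 32.70 / 6.207e+09 = 4.251e-10 m³.

value=4.251e-10 m^3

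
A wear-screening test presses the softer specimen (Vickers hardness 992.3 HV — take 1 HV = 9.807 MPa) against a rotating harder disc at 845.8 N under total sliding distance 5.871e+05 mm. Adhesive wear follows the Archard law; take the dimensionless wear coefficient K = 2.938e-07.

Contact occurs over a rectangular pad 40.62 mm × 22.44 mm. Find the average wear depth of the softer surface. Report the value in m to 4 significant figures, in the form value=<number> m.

Displayed values are rounded; every step carries full precision; a lone final rounding: 4 significant digits.
Convert: Path length L = 5.871e+05 mm = 587.1 m.
Convert: Hardness H = 992.3 HV × 9.807 MPa/HV = 9731 MPa = 9.731e+09 Pa.
Convert: Pad sides 40.62 mm × 22.44 mm = 0.04062 m × 0.02244 m. Contact area A = 0.04062 m × 0.02244 m = 9.115e-04 m².
Restated in SI base units: W = 845.8 N, H = 9.731e+09 Pa, K = 2.938e-07.
The Archard volume V = K·W·L/H = 2.938e-07 · 845.8 · 587.1 / 9.731e+09 = 1.499e-11 m³.
Average depth h = V/A = 1.499e-11 / 9.115e-04 = 1.645e-08 m.

value=1.645e-08 m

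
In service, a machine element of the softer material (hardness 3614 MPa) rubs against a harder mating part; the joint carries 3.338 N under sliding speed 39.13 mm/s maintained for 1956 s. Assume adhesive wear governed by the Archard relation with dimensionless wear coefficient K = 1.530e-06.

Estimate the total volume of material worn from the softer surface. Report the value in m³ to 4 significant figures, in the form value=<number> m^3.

value=1.082e-13 m^3

Shown intermediates are rounded, and all working math keeps full float precision; a lone final rounding: four significant figures.
Sliding speed v = 39.13 mm/s = 0.03913 m/s. Path length L = v·t = 0.03913 m/s × 1956 s = 76.54 m.
Hardness H = 3614 MPa = 3.614e+09 Pa.
Working in SI base units: W = 3.338 N, H = 3.614e+09 Pa, K = 1.530e-06.
Archard volume V = K·W·L/H = 1.530e-06 · 3.338 · 76.54 / 3.614e+09 = 1.082e-13 m³.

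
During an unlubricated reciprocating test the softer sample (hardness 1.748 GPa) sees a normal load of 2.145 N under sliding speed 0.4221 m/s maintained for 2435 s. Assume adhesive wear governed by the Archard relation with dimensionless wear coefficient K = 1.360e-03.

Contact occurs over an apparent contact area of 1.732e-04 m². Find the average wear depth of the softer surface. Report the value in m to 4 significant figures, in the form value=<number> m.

Every step holds exact precision — the intermediates are shown rounded. Rounded just once, at 4 significant figures.
Path length L = v·t = 0.4221 m/s × 2435 s = 1028 m.
Hardness H = 1.748 GPa = 1.748e+09 Pa.
In SI base units: W = 2.145 N, H = 1.748e+09 Pa, K = 1.360e-03.
Volume removed: V = K·W·L/H = 1.360e-03 · 2.145 · 1028 / 1.748e+09 = 1.715e-09 m³.
Average depth h = V/A = 1.715e-09 / 1.732e-04 = 9.904e-06 m.

value=9.904e-06 m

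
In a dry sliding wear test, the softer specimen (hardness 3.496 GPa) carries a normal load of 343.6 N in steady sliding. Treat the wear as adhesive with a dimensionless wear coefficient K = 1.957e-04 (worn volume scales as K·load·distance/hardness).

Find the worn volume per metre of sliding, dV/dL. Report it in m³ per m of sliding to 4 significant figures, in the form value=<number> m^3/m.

value=1.923e-11 m^3/m

Displayed values are rounded, and the computation carries full float precision, and a single final rounding to 4 significant figures.
Convert: Hardness H = 3.496 GPa = 3.496e+09 Pa.
Collected in SI base units: W = 343.6 N, H = 3.496e+09 Pa, K = 1.957e-04.
Wear rate dV/dL = K·W/H (independent of L): 1.957e-04 · 343.6 / 3.496e+09 = 1.923e-11 m³/m.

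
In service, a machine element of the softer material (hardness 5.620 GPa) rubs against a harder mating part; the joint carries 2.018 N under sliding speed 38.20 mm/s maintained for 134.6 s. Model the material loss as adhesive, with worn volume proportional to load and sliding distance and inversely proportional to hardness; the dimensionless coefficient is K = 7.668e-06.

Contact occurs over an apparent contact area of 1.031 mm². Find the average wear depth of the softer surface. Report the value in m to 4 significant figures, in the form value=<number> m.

Intermediates are printed rounded, and the computation carries full precision; rounded just once: four significant figures.
Convert: Sliding speed v = 38.20 mm/s = 0.03820 m/s. Path length L = v·t = 0.03820 m/s × 134.6 s = 5.142 m.
Convert: Hardness H = 5.620 GPa = 5.620e+09 Pa.
Convert: Contact area A = 1.031 mm² = 1.031e-06 m².
In SI base units, W = 2.018 N, H = 5.620e+09 Pa, K = 7.668e-06.
The Archard volume V = K·W·L/H = 7.668e-06 · 2.018 · 5.142 / 5.620e+09 = 1.416e-14 m³.
Depth of wear h = V/A = 1.416e-14 / 1.031e-06 = 1.373e-08 m.

value=1.373e-08 m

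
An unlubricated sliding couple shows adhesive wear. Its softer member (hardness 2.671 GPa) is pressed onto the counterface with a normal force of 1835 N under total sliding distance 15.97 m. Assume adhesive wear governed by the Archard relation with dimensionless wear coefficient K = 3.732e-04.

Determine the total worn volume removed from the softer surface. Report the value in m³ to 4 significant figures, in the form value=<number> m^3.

value=4.095e-09 m^3

The algebra holds exact precision — the intermediates are shown rounded; a lone final rounding, at four significant figures.
Convert: Hardness H = 2.671 GPa = 2.671e+09 Pa.
SI base units throughout: W = 1835 N, H = 2.671e+09 Pa, K = 3.732e-04.
By Archard's law, V = K·W·L/H = 3.732e-04 · 1835 · 15.97 / 2.671e+09 = 4.095e-09 m³.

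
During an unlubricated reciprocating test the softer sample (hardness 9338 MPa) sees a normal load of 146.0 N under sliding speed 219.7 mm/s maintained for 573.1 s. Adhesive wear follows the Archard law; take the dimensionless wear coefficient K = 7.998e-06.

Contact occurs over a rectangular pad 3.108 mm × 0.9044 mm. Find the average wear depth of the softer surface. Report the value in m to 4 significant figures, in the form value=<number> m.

value=5.601e-06 m

The computation maintains full float precision — intermediate values are printed rounded, and a single final rounding to 4 significant figures.
Sliding speed v = 219.7 mm/s = 0.2197 m/s. Path length L = v·t = 0.2197 m/s × 573.1 s = 125.9 m.
Hardness H = 9338 MPa = 9.338e+09 Pa.
Pad sides 3.108 mm × 0.9044 mm = 3.108e-03 m × 9.044e-04 m. Contact area A = 3.108e-03 m × 9.044e-04 m = 2.811e-06 m².
Restated in SI base units: W = 146.0 N, H = 9.338e+09 Pa, K = 7.998e-06.
Wear volume V = K·W·L/H = 7.998e-06 · 146.0 · 125.9 / 9.338e+09 = 1.574e-11 m³.
Depth of wear h = V/A = 1.574e-11 / 2.811e-06 = 5.601e-06 m.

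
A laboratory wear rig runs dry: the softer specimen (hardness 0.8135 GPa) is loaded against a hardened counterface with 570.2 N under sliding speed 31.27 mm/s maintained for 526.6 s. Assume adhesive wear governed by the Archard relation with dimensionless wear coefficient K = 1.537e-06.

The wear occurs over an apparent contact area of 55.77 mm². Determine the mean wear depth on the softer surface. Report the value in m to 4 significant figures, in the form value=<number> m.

value=3.181e-07 m

Intermediate values appear rounded — each operation keeps full float precision — rounded just once, at four significant digits.
Convert: Sliding speed v = 31.27 mm/s = 0.03127 m/s. Path length L = v·t = 0.03127 m/s × 526.6 s = 16.47 m.
Convert: Hardness H = 0.8135 GPa = 8.135e+08 Pa.
Convert: Contact area A = 55.77 mm² = 5.577e-05 m².
SI base units throughout: W = 570.2 N, H = 8.135e+08 Pa, K = 1.537e-06.
The Archard volume V = K·W·L/H = 1.537e-06 · 570.2 · 16.47 / 8.135e+08 = 1.774e-11 m³.
Wear depth h = V/A = 1.774e-11 / 5.577e-05 = 3.181e-07 m.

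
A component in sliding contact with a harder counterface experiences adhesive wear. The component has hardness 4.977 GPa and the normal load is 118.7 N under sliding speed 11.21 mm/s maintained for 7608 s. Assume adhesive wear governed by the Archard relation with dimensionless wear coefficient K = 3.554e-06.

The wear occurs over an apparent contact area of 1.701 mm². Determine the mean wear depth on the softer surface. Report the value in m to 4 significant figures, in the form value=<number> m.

value=4.250e-06 m

Intermediate values are printed rounded, and every step holds exact precision; one last rounding, at four significant figures.
Convert: Sliding speed v = 11.21 mm/s = 0.01121 m/s. Distance covered L = v·t = 0.01121 m/s × 7608 s = 85.29 m.
Convert: Hardness H = 4.977 GPa = 4.977e+09 Pa.
Convert: Contact area A = 1.701 mm² = 1.701e-06 m².
Working in SI base units: W = 118.7 N, H = 4.977e+09 Pa, K = 3.554e-06.
Apply Archard: V = K·W·L/H = 3.554e-06 · 118.7 · 85.29 / 4.977e+09 = 7.229e-12 m³.
Mean wear depth h = V/A = 7.229e-12 / 1.701e-06 = 4.250e-06 m.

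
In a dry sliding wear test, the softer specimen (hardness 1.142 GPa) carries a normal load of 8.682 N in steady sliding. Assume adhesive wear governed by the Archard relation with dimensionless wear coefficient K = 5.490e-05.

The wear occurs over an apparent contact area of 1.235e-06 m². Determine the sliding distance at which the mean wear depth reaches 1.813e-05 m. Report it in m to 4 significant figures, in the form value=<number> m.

Printed values are rounded. The computation carries full precision; rounded once at the end: 4 significant digits.
Convert: Hardness H = 1.142 GPa = 1.142e+09 Pa.
SI base units throughout: W = 8.682 N, H = 1.142e+09 Pa, K = 5.490e-05.
Permissible volume V_lim = h_lim·A = 1.813e-05 · 1.235e-06 = 2.239e-11 m³.
Sliding life L = V_lim·H/(K·W) = 2.239e-11 · 1.142e+09 / (5.490e-05 · 8.682) = 53.65 m.

value=53.65 m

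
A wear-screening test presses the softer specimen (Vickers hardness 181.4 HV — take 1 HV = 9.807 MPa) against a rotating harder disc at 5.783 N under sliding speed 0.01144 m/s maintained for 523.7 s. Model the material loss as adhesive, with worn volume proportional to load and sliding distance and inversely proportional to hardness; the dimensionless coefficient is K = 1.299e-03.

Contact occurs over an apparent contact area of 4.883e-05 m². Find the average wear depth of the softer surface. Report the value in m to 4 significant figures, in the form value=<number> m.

Every step keeps full float precision; intermediate values appear rounded — a single final rounding to 4 significant figures.
Distance covered L = v·t = 0.01144 m/s × 523.7 s = 5.991 m.
Hardness H = 181.4 HV × 9.807 MPa/HV = 1779 MPa = 1.779e+09 Pa.
SI base units throughout: W = 5.783 N, H = 1.779e+09 Pa, K = 1.299e-03.
Apply Archard: V = K·W·L/H = 1.299e-03 · 5.783 · 5.991 / 1.779e+09 = 2.530e-11 m³.
Mean depth h = V/A = 2.530e-11 / 4.883e-05 = 5.181e-07 m.

value=5.181e-07 m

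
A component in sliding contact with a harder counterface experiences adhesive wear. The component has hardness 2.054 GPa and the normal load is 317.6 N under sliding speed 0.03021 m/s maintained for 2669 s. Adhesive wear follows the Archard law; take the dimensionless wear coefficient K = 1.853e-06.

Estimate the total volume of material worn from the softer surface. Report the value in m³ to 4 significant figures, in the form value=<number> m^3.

Every step maintains full float precision; intermediates are displayed rounded. Rounded just once: 4 significant figures.
Distance covered L = v·t = 0.03021 m/s × 2669 s = 80.63 m.
Hardness H = 2.054 GPa = 2.054e+09 Pa.
As SI base values: W = 317.6 N, H = 2.054e+09 Pa, K = 1.853e-06.
The Archard volume V = K·W·L/H = 1.853e-06 · 317.6 · 80.63 / 2.054e+09 = 2.310e-11 m³.

value=2.310e-11 m^3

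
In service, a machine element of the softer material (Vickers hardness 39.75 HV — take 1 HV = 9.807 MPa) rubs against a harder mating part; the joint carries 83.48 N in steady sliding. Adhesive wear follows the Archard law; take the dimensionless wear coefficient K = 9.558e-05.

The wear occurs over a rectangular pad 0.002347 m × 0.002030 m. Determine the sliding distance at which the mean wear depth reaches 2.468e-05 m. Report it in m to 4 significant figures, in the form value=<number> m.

Displayed values are rounded. Every step keeps full precision. Rounded once at the end: 4 significant figures.
Convert: Hardness H = 39.75 HV × 9.807 MPa/HV = 389.8 MPa = 3.898e+08 Pa.
Convert: Contact area A = 0.002347 m × 0.002030 m = 4.764e-06 m².
As SI base values: W = 83.48 N, H = 3.898e+08 Pa, K = 9.558e-05.
Volume at the limit: V_lim = h_lim·A = 2.468e-05 · 4.764e-06 = 1.176e-10 m³.
Life L = V_lim·H/(K·W) = 1.176e-10 · 3.898e+08 / (9.558e-05 · 83.48) = 5.745 m.

value=5.745 m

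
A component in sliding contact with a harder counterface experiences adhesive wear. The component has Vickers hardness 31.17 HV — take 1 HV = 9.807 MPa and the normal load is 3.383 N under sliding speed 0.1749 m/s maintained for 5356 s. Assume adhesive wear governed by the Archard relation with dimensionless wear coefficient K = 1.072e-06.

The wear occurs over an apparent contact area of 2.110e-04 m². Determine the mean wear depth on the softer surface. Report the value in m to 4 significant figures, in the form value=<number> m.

value=5.267e-08 m

Every step carries exact precision — the intermediates are printed rounded, and a single final rounding: 4 significant digits.
Convert: Path length L = v·t = 0.1749 m/s × 5356 s = 936.8 m.
Convert: Hardness H = 31.17 HV × 9.807 MPa/HV = 305.7 MPa = 3.057e+08 Pa.
Collected in SI base units: W = 3.383 N, H = 3.057e+08 Pa, K = 1.072e-06.
Wear volume V = K·W·L/H = 1.072e-06 · 3.383 · 936.8 / 3.057e+08 = 1.111e-11 m³.
Depth of wear h = V/A = 1.111e-11 / 2.110e-04 = 5.267e-08 m.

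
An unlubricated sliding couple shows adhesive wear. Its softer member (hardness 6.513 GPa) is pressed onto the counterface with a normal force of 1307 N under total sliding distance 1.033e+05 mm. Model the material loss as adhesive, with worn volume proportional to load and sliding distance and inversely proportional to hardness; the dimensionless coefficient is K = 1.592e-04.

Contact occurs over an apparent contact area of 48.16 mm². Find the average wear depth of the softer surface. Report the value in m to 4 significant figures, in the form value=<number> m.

value=6.853e-05 m

Intermediate values are shown rounded — all working math keeps exact precision; one final rounding to 4 significant digits.
Sliding distance L = 1.033e+05 mm = 103.3 m.
Hardness H = 6.513 GPa = 6.513e+09 Pa.
Contact area A = 48.16 mm² = 4.816e-05 m².
In SI base units: W = 1307 N, H = 6.513e+09 Pa, K = 1.592e-04.
The Archard volume V = K·W·L/H = 1.592e-04 · 1307 · 103.3 / 6.513e+09 = 3.300e-09 m³.
Mean wear depth h = V/A = 3.300e-09 / 4.816e-05 = 6.853e-05 m.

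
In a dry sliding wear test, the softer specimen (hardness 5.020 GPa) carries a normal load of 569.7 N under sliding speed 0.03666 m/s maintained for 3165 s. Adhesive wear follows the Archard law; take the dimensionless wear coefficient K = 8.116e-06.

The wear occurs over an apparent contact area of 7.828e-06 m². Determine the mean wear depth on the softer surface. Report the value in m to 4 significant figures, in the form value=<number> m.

value=1.365e-05 m

Each operation maintains full float precision — intermediates are displayed rounded, and a single final rounding to four significant digits.
Convert: Total distance L = v·t = 0.03666 m/s × 3165 s = 116.0 m.
Convert: Hardness H = 5.020 GPa = 5.020e+09 Pa.
In SI base units, W = 569.7 N, H = 5.020e+09 Pa, K = 8.116e-06.
Apply Archard: V = K·W·L/H = 8.116e-06 · 569.7 · 116.0 / 5.020e+09 = 1.069e-10 m³.
Mean wear depth h = V/A = 1.069e-10 / 7.828e-06 = 1.365e-05 m.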